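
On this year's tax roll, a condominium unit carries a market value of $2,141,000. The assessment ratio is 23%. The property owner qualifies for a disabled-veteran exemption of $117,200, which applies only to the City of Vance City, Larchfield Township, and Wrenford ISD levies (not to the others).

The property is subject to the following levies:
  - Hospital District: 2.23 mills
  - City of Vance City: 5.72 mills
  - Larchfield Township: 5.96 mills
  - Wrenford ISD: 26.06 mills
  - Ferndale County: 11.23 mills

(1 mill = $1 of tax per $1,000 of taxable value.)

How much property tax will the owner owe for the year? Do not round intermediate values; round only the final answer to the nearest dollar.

$20,789

Assessed value = $2,141,000 × 0.23 = $492,430
Hospital District: $492,430 × 0.00223 = $1,098.1189
City of Vance City: ($492,430 − $117,200) × 0.00572 = $375,230 × 0.00572 = $2,146.3156
Larchfield Township: ($492,430 − $117,200) × 0.00596 = $375,230 × 0.00596 = $2,236.3708
Wrenford ISD: ($492,430 − $117,200) × 0.02606 = $375,230 × 0.02606 = $9,778.4938
Ferndale County: $492,430 × 0.01123 = $5,529.9889
Total = $20,789.288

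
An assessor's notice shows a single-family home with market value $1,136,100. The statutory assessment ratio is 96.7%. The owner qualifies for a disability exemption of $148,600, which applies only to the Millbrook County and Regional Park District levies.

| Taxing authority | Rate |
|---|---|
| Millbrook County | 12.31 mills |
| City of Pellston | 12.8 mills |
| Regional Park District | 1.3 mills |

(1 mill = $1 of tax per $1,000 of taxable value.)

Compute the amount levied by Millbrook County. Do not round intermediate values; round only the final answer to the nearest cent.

Assessed value = $1,136,100 × 0.967 = $1,098,608.7
Millbrook County taxable value = $1,098,608.7 − $148,600 = $950,008.7
Millbrook County levy = $950,008.7 × 0.01231 = $11,694.607097

$11,694.61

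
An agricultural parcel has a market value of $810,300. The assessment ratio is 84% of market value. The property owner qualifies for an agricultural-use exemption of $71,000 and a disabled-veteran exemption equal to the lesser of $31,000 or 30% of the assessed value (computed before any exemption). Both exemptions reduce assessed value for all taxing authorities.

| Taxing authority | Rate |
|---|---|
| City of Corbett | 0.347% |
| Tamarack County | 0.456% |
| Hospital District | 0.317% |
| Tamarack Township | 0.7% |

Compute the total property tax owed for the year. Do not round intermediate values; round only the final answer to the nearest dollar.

$10,531

Assessed value = $810,300 × 0.84 = $680,652
Disabled-veteran exemption = min($31,000, 30% × $680,652) = min($31,000, $204,195.6) = $31,000 (dollar cap binds)
Taxable value = $680,652 − $71,000 − $31,000 = $578,652
City of Corbett: $578,652 × 0.00347 = $2,007.92244
Tamarack County: $578,652 × 0.00456 = $2,638.65312
Hospital District: $578,652 × 0.00317 = $1,834.32684
Tamarack Township: $578,652 × 0.007 = $4,050.564
Total = $10,531.4664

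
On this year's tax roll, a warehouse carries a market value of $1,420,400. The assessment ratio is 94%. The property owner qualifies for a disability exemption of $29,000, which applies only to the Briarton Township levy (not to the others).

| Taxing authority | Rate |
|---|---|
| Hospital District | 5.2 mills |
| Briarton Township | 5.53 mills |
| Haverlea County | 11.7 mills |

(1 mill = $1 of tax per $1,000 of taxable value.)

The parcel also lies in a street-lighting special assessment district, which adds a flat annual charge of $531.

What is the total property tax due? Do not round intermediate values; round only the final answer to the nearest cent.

$30,318.63

Assessed value = $1,420,400 × 0.94 = $1,335,176
Hospital District: $1,335,176 × 0.0052 = $6,942.9152
Briarton Township: ($1,335,176 − $29,000) × 0.00553 = $1,306,176 × 0.00553 = $7,223.15328
Haverlea County: $1,335,176 × 0.0117 = $15,621.5592
Levies subtotal = $29,787.62768
Total = $29,787.62768 + $531 = $30,318.62768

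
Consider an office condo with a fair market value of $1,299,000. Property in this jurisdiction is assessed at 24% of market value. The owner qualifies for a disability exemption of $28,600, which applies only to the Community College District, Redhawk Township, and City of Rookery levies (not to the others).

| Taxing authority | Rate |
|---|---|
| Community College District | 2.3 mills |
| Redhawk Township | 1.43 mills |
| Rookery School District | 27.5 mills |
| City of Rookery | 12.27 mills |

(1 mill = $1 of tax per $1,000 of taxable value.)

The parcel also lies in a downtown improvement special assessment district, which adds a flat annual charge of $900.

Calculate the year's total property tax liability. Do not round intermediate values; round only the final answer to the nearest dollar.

$14,004

Assessed value = $1,299,000 × 0.24 = $311,760
Community College District: ($311,760 − $28,600) × 0.0023 = $283,160 × 0.0023 = $651.268
Redhawk Township: ($311,760 − $28,600) × 0.00143 = $283,160 × 0.00143 = $404.9188
Rookery School District: $311,760 × 0.0275 = $8,573.4
City of Rookery: ($311,760 − $28,600) × 0.01227 = $283,160 × 0.01227 = $3,474.3732
Levies subtotal = $13,103.96
Total = $13,103.96 + $900 = $14,003.96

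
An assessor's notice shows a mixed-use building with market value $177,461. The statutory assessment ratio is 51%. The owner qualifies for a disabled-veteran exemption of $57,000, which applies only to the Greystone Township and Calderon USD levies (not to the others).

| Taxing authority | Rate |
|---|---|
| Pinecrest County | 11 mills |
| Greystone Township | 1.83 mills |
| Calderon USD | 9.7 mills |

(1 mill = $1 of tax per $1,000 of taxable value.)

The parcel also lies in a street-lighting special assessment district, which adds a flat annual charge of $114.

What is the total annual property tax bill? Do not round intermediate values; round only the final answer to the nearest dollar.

Assessed value = $177,461 × 0.51 = $90,505.11
Pinecrest County: $90,505.11 × 0.011 = $995.55621
Greystone Township: ($90,505.11 − $57,000) × 0.00183 = $33,505.11 × 0.00183 = $61.3143513
Calderon USD: ($90,505.11 − $57,000) × 0.0097 = $33,505.11 × 0.0097 = $324.999567
Levies subtotal = $1,381.8701283
Total = $1,381.8701283 + $114 = $1,495.8701283

$1,496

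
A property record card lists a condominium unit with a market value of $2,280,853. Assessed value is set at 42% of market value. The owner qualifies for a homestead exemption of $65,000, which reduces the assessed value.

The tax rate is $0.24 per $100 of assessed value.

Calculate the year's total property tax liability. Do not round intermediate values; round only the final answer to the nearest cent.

Assessed value = $2,280,853 × 0.42 = $957,958.26
Taxable value = $957,958.26 − $65,000 = $892,958.26
Tax = $892,958.26 × 0.0024 = $2,143.099824

$2,143.10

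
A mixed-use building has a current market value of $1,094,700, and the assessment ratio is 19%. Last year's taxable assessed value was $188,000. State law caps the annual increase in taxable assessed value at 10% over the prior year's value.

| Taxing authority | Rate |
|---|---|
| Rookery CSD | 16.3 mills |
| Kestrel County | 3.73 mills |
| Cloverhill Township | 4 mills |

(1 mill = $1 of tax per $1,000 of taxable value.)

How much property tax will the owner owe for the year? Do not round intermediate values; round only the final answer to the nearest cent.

$4,969.40

Uncapped assessed value = $1,094,700 × 0.19 = $207,993
Cap limit = $188,000 × 1.1 = $206,800
Taxable assessed value = min($207,993, $206,800) = $206,800 (cap binds)
Rookery CSD: $206,800 × 0.0163 = $3,370.84
Kestrel County: $206,800 × 0.00373 = $771.364
Cloverhill Township: $206,800 × 0.004 = $827.2
Total = $4,969.404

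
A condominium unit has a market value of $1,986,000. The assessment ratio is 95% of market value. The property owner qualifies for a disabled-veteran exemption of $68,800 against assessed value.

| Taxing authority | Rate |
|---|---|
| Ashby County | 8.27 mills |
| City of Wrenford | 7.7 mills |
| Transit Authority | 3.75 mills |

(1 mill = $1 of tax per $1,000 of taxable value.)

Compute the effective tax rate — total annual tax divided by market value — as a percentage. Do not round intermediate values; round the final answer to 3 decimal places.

Assessed value = $1,986,000 × 0.95 = $1,886,700
Taxable value = $1,886,700 − $68,800 = $1,817,900
Ashby County: $1,817,900 × 0.00827 = $15,034.033
City of Wrenford: $1,817,900 × 0.0077 = $13,997.83
Transit Authority: $1,817,900 × 0.00375 = $6,817.125
Total tax = $35,848.988
Effective rate = $35,848.988 ÷ $1,986,000 = 1.805% of market value

1.805%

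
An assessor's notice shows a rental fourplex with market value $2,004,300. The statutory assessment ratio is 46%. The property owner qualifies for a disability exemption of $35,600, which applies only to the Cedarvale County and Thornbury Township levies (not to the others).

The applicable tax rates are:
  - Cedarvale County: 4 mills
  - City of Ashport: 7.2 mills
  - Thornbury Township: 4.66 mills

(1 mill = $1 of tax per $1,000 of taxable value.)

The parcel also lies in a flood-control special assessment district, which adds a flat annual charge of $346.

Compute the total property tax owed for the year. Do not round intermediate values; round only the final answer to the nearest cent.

$14,660.28

Assessed value = $2,004,300 × 0.46 = $921,978
Cedarvale County: ($921,978 − $35,600) × 0.004 = $886,378 × 0.004 = $3,545.512
City of Ashport: $921,978 × 0.0072 = $6,638.2416
Thornbury Township: ($921,978 − $35,600) × 0.00466 = $886,378 × 0.00466 = $4,130.52148
Levies subtotal = $14,314.27508
Total = $14,314.27508 + $346 = $14,660.27508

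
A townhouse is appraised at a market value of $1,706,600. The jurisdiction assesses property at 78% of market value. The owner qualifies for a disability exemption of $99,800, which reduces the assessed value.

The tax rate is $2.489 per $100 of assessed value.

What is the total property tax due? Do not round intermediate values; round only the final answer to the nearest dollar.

$30,648

Assessed value = $1,706,600 × 0.78 = $1,331,148
Taxable value = $1,331,148 − $99,800 = $1,231,348
Tax = $1,231,348 × 0.02489 = $30,648.25172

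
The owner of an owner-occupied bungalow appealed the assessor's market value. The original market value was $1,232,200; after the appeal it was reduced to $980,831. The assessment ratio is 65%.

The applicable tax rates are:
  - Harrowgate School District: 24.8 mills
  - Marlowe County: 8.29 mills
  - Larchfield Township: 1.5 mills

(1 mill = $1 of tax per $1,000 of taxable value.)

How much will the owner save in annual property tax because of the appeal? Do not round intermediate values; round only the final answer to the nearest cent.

Old assessed value = $1,232,200 × 0.65 = $800,930
New assessed value = $980,831 × 0.65 = $637,540.15
Combined rate = 0.0248 + 0.00829 + 0.0015 = 0.03459
Old tax = $800,930 × 0.03459 = $27,704.1687
New tax = $637,540.15 × 0.03459 = $22,052.5137885
Reduction = $27,704.1687 − $22,052.5137885 = $5,651.6549115

$5,651.65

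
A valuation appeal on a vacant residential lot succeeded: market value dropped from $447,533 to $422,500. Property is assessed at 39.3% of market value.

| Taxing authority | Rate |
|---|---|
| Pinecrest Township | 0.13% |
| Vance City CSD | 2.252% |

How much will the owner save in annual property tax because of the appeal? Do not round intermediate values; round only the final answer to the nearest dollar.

$234

Old assessed value = $447,533 × 0.393 = $175,880.469
New assessed value = $422,500 × 0.393 = $166,042.5
Combined rate = 0.0013 + 0.02252 = 0.02382
Old tax = $175,880.469 × 0.02382 = $4,189.47277158
New tax = $166,042.5 × 0.02382 = $3,955.13235
Reduction = $4,189.47277158 − $3,955.13235 = $234.34042158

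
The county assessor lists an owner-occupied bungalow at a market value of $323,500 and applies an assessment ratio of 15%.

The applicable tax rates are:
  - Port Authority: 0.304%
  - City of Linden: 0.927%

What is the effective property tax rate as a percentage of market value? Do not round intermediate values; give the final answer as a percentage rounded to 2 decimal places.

Assessed value = $323,500 × 0.15 = $48,525
Port Authority: $48,525 × 0.00304 = $147.516
City of Linden: $48,525 × 0.00927 = $449.82675
Total tax = $597.34275
Effective rate = $597.34275 ÷ $323,500 = 0.18% of market value

0.18%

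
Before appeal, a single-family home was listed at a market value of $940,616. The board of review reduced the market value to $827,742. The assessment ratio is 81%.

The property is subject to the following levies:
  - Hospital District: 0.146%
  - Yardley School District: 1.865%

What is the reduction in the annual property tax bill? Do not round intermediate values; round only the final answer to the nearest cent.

Old assessed value = $940,616 × 0.81 = $761,898.96
New assessed value = $827,742 × 0.81 = $670,471.02
Combined rate = 0.00146 + 0.01865 = 0.02011
Old tax = $761,898.96 × 0.02011 = $15,321.7880856
New tax = $670,471.02 × 0.02011 = $13,483.1722122
Reduction = $15,321.7880856 − $13,483.1722122 = $1,838.6158734

$1,838.62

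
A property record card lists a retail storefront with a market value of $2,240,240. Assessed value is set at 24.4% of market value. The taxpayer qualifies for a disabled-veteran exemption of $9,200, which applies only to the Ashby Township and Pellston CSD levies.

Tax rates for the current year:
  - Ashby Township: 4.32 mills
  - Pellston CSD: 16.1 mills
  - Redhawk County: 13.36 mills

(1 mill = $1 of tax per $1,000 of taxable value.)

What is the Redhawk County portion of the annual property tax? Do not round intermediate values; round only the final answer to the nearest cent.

$7,302.82

Assessed value = $2,240,240 × 0.244 = $546,618.56
Redhawk County taxable value = $546,618.56 (exemption does not apply)
Redhawk County levy = $546,618.56 × 0.01336 = $7,302.8239616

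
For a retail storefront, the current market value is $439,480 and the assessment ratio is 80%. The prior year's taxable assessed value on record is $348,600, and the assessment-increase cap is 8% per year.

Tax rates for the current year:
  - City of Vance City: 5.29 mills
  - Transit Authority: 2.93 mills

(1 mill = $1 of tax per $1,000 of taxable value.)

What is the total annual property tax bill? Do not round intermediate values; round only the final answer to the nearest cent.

Uncapped assessed value = $439,480 × 0.8 = $351,584
Cap limit = $348,600 × 1.08 = $376,488
Taxable assessed value = min($351,584, $376,488) = $351,584 (cap does not bind)
City of Vance City: $351,584 × 0.00529 = $1,859.87936
Transit Authority: $351,584 × 0.00293 = $1,030.14112
Total = $2,890.02048

$2,890.02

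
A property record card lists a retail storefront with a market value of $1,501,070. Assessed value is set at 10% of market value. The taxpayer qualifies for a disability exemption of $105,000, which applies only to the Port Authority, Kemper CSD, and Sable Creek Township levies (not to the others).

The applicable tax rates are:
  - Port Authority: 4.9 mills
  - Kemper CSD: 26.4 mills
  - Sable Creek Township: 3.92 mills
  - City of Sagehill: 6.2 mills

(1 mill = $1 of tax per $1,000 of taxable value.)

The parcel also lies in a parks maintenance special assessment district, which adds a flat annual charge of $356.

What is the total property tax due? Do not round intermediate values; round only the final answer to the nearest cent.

$2,875.33

Assessed value = $1,501,070 × 0.1 = $150,107
Port Authority: ($150,107 − $105,000) × 0.0049 = $45,107 × 0.0049 = $221.0243
Kemper CSD: ($150,107 − $105,000) × 0.0264 = $45,107 × 0.0264 = $1,190.8248
Sable Creek Township: ($150,107 − $105,000) × 0.00392 = $45,107 × 0.00392 = $176.81944
City of Sagehill: $150,107 × 0.0062 = $930.6634
Levies subtotal = $2,519.33194
Total = $2,519.33194 + $356 = $2,875.33194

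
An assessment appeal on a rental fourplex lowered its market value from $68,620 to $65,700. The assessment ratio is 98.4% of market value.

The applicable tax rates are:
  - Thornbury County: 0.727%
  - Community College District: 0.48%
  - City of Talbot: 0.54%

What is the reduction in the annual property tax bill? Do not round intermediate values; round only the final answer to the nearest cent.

$50.20

Old assessed value = $68,620 × 0.984 = $67,522.08
New assessed value = $65,700 × 0.984 = $64,648.8
Combined rate = 0.00727 + 0.0048 + 0.0054 = 0.01747
Old tax = $67,522.08 × 0.01747 = $1,179.6107376
New tax = $64,648.8 × 0.01747 = $1,129.414536
Reduction = $1,179.6107376 − $1,129.414536 = $50.1962016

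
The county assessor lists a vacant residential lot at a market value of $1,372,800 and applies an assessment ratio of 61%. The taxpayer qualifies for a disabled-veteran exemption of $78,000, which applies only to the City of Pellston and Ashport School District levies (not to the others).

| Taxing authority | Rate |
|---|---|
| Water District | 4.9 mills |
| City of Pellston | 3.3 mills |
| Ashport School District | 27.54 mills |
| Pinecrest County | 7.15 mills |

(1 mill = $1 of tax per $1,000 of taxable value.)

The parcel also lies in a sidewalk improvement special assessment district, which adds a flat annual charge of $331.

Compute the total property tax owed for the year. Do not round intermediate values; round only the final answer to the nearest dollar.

$33,842

Assessed value = $1,372,800 × 0.61 = $837,408
Water District: $837,408 × 0.0049 = $4,103.2992
City of Pellston: ($837,408 − $78,000) × 0.0033 = $759,408 × 0.0033 = $2,506.0464
Ashport School District: ($837,408 − $78,000) × 0.02754 = $759,408 × 0.02754 = $20,914.09632
Pinecrest County: $837,408 × 0.00715 = $5,987.4672
Levies subtotal = $33,510.90912
Total = $33,510.90912 + $331 = $33,841.90912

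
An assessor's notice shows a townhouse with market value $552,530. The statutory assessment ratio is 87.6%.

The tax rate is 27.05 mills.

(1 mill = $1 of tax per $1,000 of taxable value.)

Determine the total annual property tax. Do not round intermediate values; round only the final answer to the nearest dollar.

$13,093

Assessed value = $552,530 × 0.876 = $484,016.28
Tax = $484,016.28 × 0.02705 = $13,092.640374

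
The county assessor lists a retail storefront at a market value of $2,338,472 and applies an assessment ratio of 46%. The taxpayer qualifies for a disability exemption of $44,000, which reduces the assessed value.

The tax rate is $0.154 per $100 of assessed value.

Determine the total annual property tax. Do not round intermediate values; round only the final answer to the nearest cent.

$1,588.81

Assessed value = $2,338,472 × 0.46 = $1,075,697.12
Taxable value = $1,075,697.12 − $44,000 = $1,031,697.12
Tax = $1,031,697.12 × 0.00154 = $1,588.8135648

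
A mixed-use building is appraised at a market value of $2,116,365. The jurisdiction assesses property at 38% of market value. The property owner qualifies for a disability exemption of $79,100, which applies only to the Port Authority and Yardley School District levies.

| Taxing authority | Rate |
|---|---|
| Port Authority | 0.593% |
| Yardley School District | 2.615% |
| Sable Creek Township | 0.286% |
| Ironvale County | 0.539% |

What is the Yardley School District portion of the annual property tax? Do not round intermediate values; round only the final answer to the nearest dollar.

Assessed value = $2,116,365 × 0.38 = $804,218.7
Yardley School District taxable value = $804,218.7 − $79,100 = $725,118.7
Yardley School District levy = $725,118.7 × 0.02615 = $18,961.854005

$18,962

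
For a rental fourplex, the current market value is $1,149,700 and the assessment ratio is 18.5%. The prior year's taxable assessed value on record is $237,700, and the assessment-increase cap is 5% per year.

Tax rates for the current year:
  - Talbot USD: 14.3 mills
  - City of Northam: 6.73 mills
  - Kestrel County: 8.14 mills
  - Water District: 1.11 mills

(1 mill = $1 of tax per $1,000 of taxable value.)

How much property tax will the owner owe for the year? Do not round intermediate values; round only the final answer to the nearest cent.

$6,440.39

Uncapped assessed value = $1,149,700 × 0.185 = $212,694.5
Cap limit = $237,700 × 1.05 = $249,585
Taxable assessed value = min($212,694.5, $249,585) = $212,694.5 (cap does not bind)
Talbot USD: $212,694.5 × 0.0143 = $3,041.53135
City of Northam: $212,694.5 × 0.00673 = $1,431.433985
Kestrel County: $212,694.5 × 0.00814 = $1,731.33323
Water District: $212,694.5 × 0.00111 = $236.090895
Total = $6,440.38946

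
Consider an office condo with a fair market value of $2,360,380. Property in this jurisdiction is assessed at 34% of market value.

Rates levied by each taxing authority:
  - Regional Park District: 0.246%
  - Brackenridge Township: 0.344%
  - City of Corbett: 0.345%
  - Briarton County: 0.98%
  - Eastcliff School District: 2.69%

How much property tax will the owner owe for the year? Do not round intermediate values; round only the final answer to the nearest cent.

$36,956.47

Assessed value = $2,360,380 × 0.34 = $802,529.2
Regional Park District: $802,529.2 × 0.00246 = $1,974.221832
Brackenridge Township: $802,529.2 × 0.00344 = $2,760.700448
City of Corbett: $802,529.2 × 0.00345 = $2,768.72574
Briarton County: $802,529.2 × 0.0098 = $7,864.78616
Eastcliff School District: $802,529.2 × 0.0269 = $21,588.03548
Total = $1,974.221832 + $2,760.700448 + $2,768.72574 + $7,864.78616 + $21,588.03548 = $36,956.46966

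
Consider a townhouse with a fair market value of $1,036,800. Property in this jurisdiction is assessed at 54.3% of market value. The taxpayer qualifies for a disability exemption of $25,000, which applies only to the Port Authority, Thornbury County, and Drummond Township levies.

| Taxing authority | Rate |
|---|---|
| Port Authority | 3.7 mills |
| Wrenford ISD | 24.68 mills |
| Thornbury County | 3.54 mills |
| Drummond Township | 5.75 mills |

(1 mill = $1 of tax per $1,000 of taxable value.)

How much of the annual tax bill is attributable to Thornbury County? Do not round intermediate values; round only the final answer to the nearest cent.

$1,904.46

Assessed value = $1,036,800 × 0.543 = $562,982.4
Thornbury County taxable value = $562,982.4 − $25,000 = $537,982.4
Thornbury County levy = $537,982.4 × 0.00354 = $1,904.457696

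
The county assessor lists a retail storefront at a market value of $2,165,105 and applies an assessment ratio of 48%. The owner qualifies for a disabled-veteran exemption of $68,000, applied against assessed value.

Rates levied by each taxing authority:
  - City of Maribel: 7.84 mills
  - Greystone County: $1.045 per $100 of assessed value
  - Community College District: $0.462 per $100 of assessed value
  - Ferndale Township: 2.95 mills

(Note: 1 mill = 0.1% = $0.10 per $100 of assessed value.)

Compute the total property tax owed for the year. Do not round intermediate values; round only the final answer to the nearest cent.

Assessed value = $2,165,105 × 0.48 = $1,039,250.4
Taxable value = $1,039,250.4 − $68,000 = $971,250.4
City of Maribel: $971,250.4 × 0.00784 = $7,614.603136
Greystone County: $971,250.4 × 0.01045 = $10,149.56668
Community College District: $971,250.4 × 0.00462 = $4,487.176848
Ferndale Township: $971,250.4 × 0.00295 = $2,865.18868
Total = $25,116.535344

$25,116.54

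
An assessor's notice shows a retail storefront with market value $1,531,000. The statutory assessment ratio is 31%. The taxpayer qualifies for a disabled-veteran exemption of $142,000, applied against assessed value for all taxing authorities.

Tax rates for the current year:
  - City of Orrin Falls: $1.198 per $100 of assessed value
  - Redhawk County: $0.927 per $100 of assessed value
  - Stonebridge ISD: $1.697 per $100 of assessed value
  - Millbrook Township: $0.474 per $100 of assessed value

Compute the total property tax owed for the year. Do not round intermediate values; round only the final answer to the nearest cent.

Assessed value = $1,531,000 × 0.31 = $474,610
Taxable value = $474,610 − $142,000 = $332,610
City of Orrin Falls: $332,610 × 0.01198 = $3,984.6678
Redhawk County: $332,610 × 0.00927 = $3,083.2947
Stonebridge ISD: $332,610 × 0.01697 = $5,644.3917
Millbrook Township: $332,610 × 0.00474 = $1,576.5714
Total = $3,984.6678 + $3,083.2947 + $5,644.3917 + $1,576.5714 = $14,288.9256

$14,288.93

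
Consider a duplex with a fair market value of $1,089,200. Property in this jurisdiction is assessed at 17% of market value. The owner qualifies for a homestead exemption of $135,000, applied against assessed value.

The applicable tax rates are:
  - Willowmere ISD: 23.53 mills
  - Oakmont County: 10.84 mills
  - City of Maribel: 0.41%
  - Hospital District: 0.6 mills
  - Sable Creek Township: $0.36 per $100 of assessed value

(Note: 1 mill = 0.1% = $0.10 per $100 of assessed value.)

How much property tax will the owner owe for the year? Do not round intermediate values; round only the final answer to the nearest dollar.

Assessed value = $1,089,200 × 0.17 = $185,164
Taxable value = $185,164 − $135,000 = $50,164
Willowmere ISD: $50,164 × 0.02353 = $1,180.35892
Oakmont County: $50,164 × 0.01084 = $543.77776
City of Maribel: $50,164 × 0.0041 = $205.6724
Hospital District: $50,164 × 0.0006 = $30.0984
Sable Creek Township: $50,164 × 0.0036 = $180.5904
Total = $2,140.49788

$2,140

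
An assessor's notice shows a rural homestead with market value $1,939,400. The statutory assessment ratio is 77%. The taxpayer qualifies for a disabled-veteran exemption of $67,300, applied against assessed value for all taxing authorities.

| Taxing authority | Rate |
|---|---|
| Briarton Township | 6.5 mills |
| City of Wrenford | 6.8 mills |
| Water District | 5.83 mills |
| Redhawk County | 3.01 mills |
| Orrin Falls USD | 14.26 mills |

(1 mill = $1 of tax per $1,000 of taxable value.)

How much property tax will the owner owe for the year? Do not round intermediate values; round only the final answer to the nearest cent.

$51,907.78

Assessed value = $1,939,400 × 0.77 = $1,493,338
Taxable value = $1,493,338 − $67,300 = $1,426,038
Briarton Township: $1,426,038 × 0.0065 = $9,269.247
City of Wrenford: $1,426,038 × 0.0068 = $9,697.0584
Water District: $1,426,038 × 0.00583 = $8,313.80154
Redhawk County: $1,426,038 × 0.00301 = $4,292.37438
Orrin Falls USD: $1,426,038 × 0.01426 = $20,335.30188
Total = $9,269.247 + $9,697.0584 + $8,313.80154 + $4,292.37438 + $20,335.30188 = $51,907.7832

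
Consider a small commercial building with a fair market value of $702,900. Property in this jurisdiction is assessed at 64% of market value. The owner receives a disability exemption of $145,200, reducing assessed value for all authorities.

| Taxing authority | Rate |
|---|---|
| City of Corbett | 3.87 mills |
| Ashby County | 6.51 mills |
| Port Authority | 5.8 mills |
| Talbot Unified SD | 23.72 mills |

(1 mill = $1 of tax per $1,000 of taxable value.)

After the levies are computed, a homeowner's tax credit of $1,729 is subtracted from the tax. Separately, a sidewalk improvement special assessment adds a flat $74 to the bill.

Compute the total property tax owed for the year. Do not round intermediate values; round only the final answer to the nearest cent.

$10,500.77

Assessed value = $702,900 × 0.64 = $449,856
Taxable value = $449,856 − $145,200 = $304,656
City of Corbett: $304,656 × 0.00387 = $1,179.01872
Ashby County: $304,656 × 0.00651 = $1,983.31056
Port Authority: $304,656 × 0.0058 = $1,767.0048
Talbot Unified SD: $304,656 × 0.02372 = $7,226.44032
Levies subtotal = $12,155.7744
After credit = $12,155.7744 − $1,729 = $10,426.7744
Total = $10,426.7744 + $74 = $10,500.7744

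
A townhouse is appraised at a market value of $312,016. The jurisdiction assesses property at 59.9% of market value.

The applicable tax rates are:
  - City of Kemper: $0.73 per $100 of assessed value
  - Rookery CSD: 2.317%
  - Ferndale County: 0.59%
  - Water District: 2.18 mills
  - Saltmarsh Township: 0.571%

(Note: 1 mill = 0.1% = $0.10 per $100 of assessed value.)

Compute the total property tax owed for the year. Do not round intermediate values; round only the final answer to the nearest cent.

Assessed value = $312,016 × 0.599 = $186,897.584
City of Kemper: $186,897.584 × 0.0073 = $1,364.3523632
Rookery CSD: $186,897.584 × 0.02317 = $4,330.41702128
Ferndale County: $186,897.584 × 0.0059 = $1,102.6957456
Water District: $186,897.584 × 0.00218 = $407.43673312
Saltmarsh Township: $186,897.584 × 0.00571 = $1,067.18520464
Total = $8,272.08706784

$8,272.09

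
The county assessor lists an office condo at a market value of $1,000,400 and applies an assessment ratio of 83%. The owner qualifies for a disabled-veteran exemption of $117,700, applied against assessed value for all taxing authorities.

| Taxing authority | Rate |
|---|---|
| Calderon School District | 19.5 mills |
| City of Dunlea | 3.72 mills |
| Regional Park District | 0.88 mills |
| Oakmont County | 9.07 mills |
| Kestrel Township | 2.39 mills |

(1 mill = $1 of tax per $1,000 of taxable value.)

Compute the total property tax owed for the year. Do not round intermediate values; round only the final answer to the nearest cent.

$25,341.19

Assessed value = $1,000,400 × 0.83 = $830,332
Taxable value = $830,332 − $117,700 = $712,632
Calderon School District: $712,632 × 0.0195 = $13,896.324
City of Dunlea: $712,632 × 0.00372 = $2,650.99104
Regional Park District: $712,632 × 0.00088 = $627.11616
Oakmont County: $712,632 × 0.00907 = $6,463.57224
Kestrel Township: $712,632 × 0.00239 = $1,703.19048
Total = $13,896.324 + $2,650.99104 + $627.11616 + $6,463.57224 + $1,703.19048 = $25,341.19392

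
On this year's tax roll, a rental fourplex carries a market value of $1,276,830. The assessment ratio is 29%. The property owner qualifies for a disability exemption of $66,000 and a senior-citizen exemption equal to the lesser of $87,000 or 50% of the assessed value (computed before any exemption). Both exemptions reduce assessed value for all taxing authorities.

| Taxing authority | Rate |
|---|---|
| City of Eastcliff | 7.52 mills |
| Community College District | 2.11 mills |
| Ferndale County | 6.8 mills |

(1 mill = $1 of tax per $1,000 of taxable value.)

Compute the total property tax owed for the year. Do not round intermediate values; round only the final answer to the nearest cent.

Assessed value = $1,276,830 × 0.29 = $370,280.7
Senior-citizen exemption = min($87,000, 50% × $370,280.7) = min($87,000, $185,140.35) = $87,000 (dollar cap binds)
Taxable value = $370,280.7 − $66,000 − $87,000 = $217,280.7
City of Eastcliff: $217,280.7 × 0.00752 = $1,633.950864
Community College District: $217,280.7 × 0.00211 = $458.462277
Ferndale County: $217,280.7 × 0.0068 = $1,477.50876
Total = $3,569.921901

$3,569.92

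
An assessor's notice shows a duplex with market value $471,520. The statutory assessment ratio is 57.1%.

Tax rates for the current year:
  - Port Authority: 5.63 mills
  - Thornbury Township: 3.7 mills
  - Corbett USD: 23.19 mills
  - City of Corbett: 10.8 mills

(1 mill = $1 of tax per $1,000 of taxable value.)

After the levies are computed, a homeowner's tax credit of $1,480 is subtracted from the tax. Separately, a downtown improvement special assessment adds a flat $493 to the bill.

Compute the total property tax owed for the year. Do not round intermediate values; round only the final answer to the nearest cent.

Assessed value = $471,520 × 0.571 = $269,237.92
Port Authority: $269,237.92 × 0.00563 = $1,515.8094896
Thornbury Township: $269,237.92 × 0.0037 = $996.180304
Corbett USD: $269,237.92 × 0.02319 = $6,243.6273648
City of Corbett: $269,237.92 × 0.0108 = $2,907.769536
Levies subtotal = $11,663.3866944
After credit = $11,663.3866944 − $1,480 = $10,183.3866944
Total = $10,183.3866944 + $493 = $10,676.3866944

$10,676.39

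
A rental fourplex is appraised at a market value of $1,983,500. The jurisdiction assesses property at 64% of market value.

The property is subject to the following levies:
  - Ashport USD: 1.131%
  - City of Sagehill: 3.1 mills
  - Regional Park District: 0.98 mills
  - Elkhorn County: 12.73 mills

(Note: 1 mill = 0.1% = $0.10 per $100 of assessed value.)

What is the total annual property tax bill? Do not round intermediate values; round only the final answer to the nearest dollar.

$35,697

Assessed value = $1,983,500 × 0.64 = $1,269,440
Ashport USD: $1,269,440 × 0.01131 = $14,357.3664
City of Sagehill: $1,269,440 × 0.0031 = $3,935.264
Regional Park District: $1,269,440 × 0.00098 = $1,244.0512
Elkhorn County: $1,269,440 × 0.01273 = $16,159.9712
Total = $35,696.6528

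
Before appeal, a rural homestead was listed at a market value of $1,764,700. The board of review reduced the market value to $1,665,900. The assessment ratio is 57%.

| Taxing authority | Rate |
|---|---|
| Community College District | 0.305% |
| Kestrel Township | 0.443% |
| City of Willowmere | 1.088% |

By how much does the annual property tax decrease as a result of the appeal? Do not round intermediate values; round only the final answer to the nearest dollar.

$1,034

Old assessed value = $1,764,700 × 0.57 = $1,005,879
New assessed value = $1,665,900 × 0.57 = $949,563
Combined rate = 0.00305 + 0.00443 + 0.01088 = 0.01836
Old tax = $1,005,879 × 0.01836 = $18,467.93844
New tax = $949,563 × 0.01836 = $17,433.97668
Reduction = $18,467.93844 − $17,433.97668 = $1,033.96176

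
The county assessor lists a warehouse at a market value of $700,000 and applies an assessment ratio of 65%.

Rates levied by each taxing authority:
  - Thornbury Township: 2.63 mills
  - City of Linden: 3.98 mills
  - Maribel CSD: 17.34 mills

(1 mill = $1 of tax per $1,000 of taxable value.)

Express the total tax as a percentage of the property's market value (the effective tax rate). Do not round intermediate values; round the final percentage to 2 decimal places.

1.56%

Assessed value = $700,000 × 0.65 = $455,000
Thornbury Township: $455,000 × 0.00263 = $1,196.65
City of Linden: $455,000 × 0.00398 = $1,810.9
Maribel CSD: $455,000 × 0.01734 = $7,889.7
Total tax = $10,897.25
Effective rate = $10,897.25 ÷ $700,000 = 1.56% of market value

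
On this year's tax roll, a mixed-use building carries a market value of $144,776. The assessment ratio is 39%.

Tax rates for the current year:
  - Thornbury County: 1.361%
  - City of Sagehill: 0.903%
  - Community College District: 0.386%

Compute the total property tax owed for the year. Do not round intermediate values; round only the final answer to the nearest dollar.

$1,496

Assessed value = $144,776 × 0.39 = $56,462.64
Thornbury County: $56,462.64 × 0.01361 = $768.4565304
City of Sagehill: $56,462.64 × 0.00903 = $509.8576392
Community College District: $56,462.64 × 0.00386 = $217.9457904
Total = $768.4565304 + $509.8576392 + $217.9457904 = $1,496.25996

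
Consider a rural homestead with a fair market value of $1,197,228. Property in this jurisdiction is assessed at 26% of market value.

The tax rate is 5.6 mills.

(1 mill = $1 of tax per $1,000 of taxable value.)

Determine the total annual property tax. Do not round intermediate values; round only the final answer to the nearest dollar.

Assessed value = $1,197,228 × 0.26 = $311,279.28
Tax = $311,279.28 × 0.0056 = $1,743.163968

$1,743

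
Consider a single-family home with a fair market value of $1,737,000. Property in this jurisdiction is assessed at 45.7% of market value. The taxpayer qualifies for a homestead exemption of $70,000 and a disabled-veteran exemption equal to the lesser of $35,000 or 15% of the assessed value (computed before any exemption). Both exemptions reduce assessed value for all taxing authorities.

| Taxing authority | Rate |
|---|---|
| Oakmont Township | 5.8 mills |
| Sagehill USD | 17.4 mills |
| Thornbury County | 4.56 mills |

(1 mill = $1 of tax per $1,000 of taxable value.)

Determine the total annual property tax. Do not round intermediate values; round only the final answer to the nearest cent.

$19,121.34

Assessed value = $1,737,000 × 0.457 = $793,809
Disabled-veteran exemption = min($35,000, 15% × $793,809) = min($35,000, $119,071.35) = $35,000 (dollar cap binds)
Taxable value = $793,809 − $70,000 − $35,000 = $688,809
Oakmont Township: $688,809 × 0.0058 = $3,995.0922
Sagehill USD: $688,809 × 0.0174 = $11,985.2766
Thornbury County: $688,809 × 0.00456 = $3,140.96904
Total = $19,121.33784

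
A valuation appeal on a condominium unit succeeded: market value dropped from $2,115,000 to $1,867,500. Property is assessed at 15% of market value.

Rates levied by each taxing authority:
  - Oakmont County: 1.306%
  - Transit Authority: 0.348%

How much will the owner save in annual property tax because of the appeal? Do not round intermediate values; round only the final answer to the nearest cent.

Old assessed value = $2,115,000 × 0.15 = $317,250
New assessed value = $1,867,500 × 0.15 = $280,125
Combined rate = 0.01306 + 0.00348 = 0.01654
Old tax = $317,250 × 0.01654 = $5,247.315
New tax = $280,125 × 0.01654 = $4,633.2675
Reduction = $5,247.315 − $4,633.2675 = $614.0475

$614.05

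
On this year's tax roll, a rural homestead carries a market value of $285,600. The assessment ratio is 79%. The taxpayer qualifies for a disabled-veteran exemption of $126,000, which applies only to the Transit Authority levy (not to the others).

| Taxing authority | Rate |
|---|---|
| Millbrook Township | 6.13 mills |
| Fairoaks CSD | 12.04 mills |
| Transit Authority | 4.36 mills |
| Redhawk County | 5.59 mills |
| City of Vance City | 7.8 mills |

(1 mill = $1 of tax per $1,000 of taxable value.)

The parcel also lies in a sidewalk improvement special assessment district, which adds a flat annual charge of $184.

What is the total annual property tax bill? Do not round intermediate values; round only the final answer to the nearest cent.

$7,739.05

Assessed value = $285,600 × 0.79 = $225,624
Millbrook Township: $225,624 × 0.00613 = $1,383.07512
Fairoaks CSD: $225,624 × 0.01204 = $2,716.51296
Transit Authority: ($225,624 − $126,000) × 0.00436 = $99,624 × 0.00436 = $434.36064
Redhawk County: $225,624 × 0.00559 = $1,261.23816
City of Vance City: $225,624 × 0.0078 = $1,759.8672
Levies subtotal = $7,555.05408
Total = $7,555.05408 + $184 = $7,739.05408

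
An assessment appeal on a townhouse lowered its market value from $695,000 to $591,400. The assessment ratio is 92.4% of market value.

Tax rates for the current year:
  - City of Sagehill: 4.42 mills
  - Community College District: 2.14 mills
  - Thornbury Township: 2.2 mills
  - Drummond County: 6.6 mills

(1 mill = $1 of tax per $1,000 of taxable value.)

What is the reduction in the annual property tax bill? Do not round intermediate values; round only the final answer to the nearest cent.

$1,470.36

Old assessed value = $695,000 × 0.924 = $642,180
New assessed value = $591,400 × 0.924 = $546,453.6
Combined rate = 0.00442 + 0.00214 + 0.0022 + 0.0066 = 0.01536
Old tax = $642,180 × 0.01536 = $9,863.8848
New tax = $546,453.6 × 0.01536 = $8,393.527296
Reduction = $9,863.8848 − $8,393.527296 = $1,470.357504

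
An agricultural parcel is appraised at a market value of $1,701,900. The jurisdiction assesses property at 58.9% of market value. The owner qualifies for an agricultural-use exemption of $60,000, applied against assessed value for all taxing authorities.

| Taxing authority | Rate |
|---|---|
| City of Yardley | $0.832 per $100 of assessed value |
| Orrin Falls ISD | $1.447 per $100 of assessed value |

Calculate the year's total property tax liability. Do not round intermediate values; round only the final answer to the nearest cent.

Assessed value = $1,701,900 × 0.589 = $1,002,419.1
Taxable value = $1,002,419.1 − $60,000 = $942,419.1
City of Yardley: $942,419.1 × 0.00832 = $7,840.926912
Orrin Falls ISD: $942,419.1 × 0.01447 = $13,636.804377
Total = $7,840.926912 + $13,636.804377 = $21,477.731289

$21,477.73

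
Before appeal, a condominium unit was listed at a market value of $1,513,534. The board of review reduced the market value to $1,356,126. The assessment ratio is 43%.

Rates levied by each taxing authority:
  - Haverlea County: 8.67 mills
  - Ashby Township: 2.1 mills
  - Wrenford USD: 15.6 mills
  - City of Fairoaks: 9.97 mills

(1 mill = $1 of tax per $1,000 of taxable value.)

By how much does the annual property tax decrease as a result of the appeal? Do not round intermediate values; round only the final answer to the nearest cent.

$2,459.69

Old assessed value = $1,513,534 × 0.43 = $650,819.62
New assessed value = $1,356,126 × 0.43 = $583,134.18
Combined rate = 0.00867 + 0.0021 + 0.0156 + 0.00997 = 0.03634
Old tax = $650,819.62 × 0.03634 = $23,650.7849908
New tax = $583,134.18 × 0.03634 = $21,191.0961012
Reduction = $23,650.7849908 − $21,191.0961012 = $2,459.6888896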